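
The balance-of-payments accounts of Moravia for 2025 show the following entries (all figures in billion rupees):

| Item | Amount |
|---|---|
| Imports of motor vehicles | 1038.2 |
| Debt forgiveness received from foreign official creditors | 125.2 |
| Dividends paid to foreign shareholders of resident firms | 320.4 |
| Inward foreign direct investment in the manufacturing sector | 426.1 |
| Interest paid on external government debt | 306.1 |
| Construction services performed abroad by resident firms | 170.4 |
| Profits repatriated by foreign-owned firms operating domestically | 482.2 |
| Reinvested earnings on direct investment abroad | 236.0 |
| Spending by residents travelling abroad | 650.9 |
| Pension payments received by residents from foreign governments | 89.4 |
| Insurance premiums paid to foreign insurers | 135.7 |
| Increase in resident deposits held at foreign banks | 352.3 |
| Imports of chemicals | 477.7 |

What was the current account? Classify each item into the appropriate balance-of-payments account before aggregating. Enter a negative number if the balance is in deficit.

-2915.4

Goods: -1038.2 - 477.7 = -1515.9
Services: -650.9 + 170.4 - 135.7 = -616.2
Primary income: -482.2 + 236.0 - 320.4 - 306.1 = -872.7
Secondary income: 89.4
Current account = (-1515.9) + (-616.2) + (-872.7) + 89.4 = -2915.4
(Excluded from the current account — capital account: debt forgiveness received from foreign official creditors 125.2; financial account: inward foreign direct investment in the manufacturing sector 426.1, increase in resident deposits held at foreign banks 352.3.)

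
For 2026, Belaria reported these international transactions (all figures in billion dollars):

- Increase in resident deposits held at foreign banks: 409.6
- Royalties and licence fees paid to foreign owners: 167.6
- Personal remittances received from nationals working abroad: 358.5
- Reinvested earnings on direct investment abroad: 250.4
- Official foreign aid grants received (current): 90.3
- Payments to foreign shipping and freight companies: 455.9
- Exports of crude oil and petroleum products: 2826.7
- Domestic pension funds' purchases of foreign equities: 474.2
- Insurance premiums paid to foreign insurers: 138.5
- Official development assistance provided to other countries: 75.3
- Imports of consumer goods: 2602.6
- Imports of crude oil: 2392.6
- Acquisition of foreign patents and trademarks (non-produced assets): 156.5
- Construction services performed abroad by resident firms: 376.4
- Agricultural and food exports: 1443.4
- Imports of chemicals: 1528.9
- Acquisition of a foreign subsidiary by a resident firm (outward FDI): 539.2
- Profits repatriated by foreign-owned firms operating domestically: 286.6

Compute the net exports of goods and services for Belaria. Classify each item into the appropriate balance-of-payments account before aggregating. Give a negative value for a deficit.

-2639.6

Goods: -2392.6 - 1528.9 - 2602.6 + 2826.7 + 1443.4 = -2254.0
Services: -167.6 - 455.9 + 376.4 - 138.5 = -385.6
Trade balance = -2254.0 + (-385.6) = -2639.6
(Excluded from the trade balance — financial account: increase in resident deposits held at foreign banks 409.6, domestic pension funds' purchases of foreign equities 474.2, acquisition of a foreign subsidiary by a resident firm (outward FDI) 539.2; secondary income: personal remittances received from nationals working abroad 358.5, official foreign aid grants received (current) 90.3, official development assistance provided to other countries 75.3; primary income: reinvested earnings on direct investment abroad 250.4, profits repatriated by foreign-owned firms operating domestically 286.6; capital account: acquisition of foreign patents and trademarks (non-produced assets) 156.5.)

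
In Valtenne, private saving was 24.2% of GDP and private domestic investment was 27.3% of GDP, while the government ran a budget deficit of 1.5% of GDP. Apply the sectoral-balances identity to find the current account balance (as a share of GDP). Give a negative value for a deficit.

By the sectoral-balances identity, CA = (S_private - I) + (T - G).
Private balance = 24.2 - 27.3 = -3.1
Government balance (T - G) = -1.5
CA = -3.1 + (-1.5) = -4.6

-4.6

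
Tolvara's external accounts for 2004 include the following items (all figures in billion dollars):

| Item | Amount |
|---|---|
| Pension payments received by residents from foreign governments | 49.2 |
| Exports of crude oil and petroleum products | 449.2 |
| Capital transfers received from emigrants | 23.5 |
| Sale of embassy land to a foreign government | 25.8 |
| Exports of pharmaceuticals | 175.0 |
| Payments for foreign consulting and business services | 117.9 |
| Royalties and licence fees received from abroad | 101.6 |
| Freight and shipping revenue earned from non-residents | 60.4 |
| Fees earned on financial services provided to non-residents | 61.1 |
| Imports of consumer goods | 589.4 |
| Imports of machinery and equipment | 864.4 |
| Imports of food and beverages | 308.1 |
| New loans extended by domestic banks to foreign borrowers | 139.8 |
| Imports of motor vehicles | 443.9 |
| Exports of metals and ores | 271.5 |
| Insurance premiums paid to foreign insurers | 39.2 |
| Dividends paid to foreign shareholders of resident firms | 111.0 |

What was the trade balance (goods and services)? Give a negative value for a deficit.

-1244.1

Goods: 175.0 - 589.4 + 271.5 - 443.9 - 308.1 + 449.2 - 864.4 = -1310.1
Services: 61.1 - 117.9 + 101.6 - 39.2 + 60.4 = 66.0
Trade balance = -1310.1 + 66.0 = -1244.1
(Excluded from the trade balance — secondary income: pension payments received by residents from foreign governments 49.2; capital account: capital transfers received from emigrants 23.5, sale of embassy land to a foreign government 25.8; financial account: new loans extended by domestic banks to foreign borrowers 139.8; primary income: dividends paid to foreign shareholders of resident firms 111.0.)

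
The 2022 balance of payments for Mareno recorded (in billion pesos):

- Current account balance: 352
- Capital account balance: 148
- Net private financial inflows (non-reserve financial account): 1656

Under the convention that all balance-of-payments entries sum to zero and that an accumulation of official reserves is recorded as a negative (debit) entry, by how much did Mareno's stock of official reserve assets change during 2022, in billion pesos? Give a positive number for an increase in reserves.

Official reserve transactions balance = -(352 + 148 + 1656) = -2156
An accumulation of reserves is recorded as a debit (negative entry), so the change in the stock of reserves is the negative of that balance.
Change in official reserves = -(-2156) = 2156

2156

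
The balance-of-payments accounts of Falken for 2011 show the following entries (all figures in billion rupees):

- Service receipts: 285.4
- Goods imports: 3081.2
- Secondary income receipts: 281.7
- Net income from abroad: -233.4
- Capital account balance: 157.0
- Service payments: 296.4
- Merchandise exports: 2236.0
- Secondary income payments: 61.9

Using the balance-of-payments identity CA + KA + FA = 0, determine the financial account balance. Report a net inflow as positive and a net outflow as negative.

Goods balance = 2236.0 - 3081.2 = -845.2
Services balance = 285.4 - 296.4 = -11.0
Trade balance (goods + services) = -845.2 + (-11.0) = -856.2
Net primary income = -233.4
Net secondary income = 281.7 - 61.9 = 219.8
Current account = -856.2 + (-233.4) + 219.8 = -869.8
Financial account = -(-869.8 + 157.0) = 712.8

712.8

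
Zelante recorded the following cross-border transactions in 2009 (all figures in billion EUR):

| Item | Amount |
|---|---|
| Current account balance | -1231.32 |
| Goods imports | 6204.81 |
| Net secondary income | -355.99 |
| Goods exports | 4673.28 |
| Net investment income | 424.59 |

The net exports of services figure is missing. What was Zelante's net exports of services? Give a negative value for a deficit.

Current account = goods balance + services balance + net primary income + net secondary income
Sum of the known components = -1462.93
Net exports of services = CA - (known components) = -1231.32 - (-1462.93) = 231.61

231.61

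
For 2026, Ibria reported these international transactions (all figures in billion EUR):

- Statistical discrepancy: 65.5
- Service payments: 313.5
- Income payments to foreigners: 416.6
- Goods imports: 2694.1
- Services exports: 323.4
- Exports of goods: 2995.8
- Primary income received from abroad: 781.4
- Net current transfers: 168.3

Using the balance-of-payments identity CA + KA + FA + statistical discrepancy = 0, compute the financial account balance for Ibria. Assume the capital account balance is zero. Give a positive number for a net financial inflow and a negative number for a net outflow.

Goods balance = 2995.8 - 2694.1 = 301.7
Services balance = 323.4 - 313.5 = 9.9
Trade balance (goods + services) = 301.7 + 9.9 = 311.6
Net primary income = 781.4 - 416.6 = 364.8
Net secondary income = 168.3
Current account = 311.6 + 364.8 + 168.3 = 844.7
Financial account = -(844.7 + 65.5) = -910.2

-910.2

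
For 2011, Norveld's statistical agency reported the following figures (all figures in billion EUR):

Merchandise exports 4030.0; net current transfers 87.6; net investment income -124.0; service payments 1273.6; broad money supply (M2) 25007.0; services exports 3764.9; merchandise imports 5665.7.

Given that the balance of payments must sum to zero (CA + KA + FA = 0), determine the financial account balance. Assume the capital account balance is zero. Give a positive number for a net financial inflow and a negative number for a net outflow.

Goods balance = 4030.0 - 5665.7 = -1635.7
Services balance = 3764.9 - 1273.6 = 2491.3
Trade balance (goods + services) = -1635.7 + 2491.3 = 855.6
Net primary income = -124.0
Net secondary income = 87.6
Current account = 855.6 + (-124.0) + 87.6 = 819.2
Financial account = -(819.2) = -819.2

-819.2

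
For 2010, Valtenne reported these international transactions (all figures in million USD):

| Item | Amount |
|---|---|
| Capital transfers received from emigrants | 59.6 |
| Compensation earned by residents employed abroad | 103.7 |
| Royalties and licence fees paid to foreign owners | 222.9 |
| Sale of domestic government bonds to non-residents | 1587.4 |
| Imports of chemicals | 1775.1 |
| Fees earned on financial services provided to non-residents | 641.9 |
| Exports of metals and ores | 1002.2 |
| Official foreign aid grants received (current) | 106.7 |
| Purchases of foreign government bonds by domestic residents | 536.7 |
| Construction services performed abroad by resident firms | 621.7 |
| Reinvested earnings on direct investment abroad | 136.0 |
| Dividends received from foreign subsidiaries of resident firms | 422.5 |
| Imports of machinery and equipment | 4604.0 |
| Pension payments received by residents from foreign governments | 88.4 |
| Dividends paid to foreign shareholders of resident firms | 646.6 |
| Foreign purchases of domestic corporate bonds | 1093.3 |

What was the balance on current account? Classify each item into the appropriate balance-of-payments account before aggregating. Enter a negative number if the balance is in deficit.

Goods: -1775.1 + 1002.2 - 4604.0 = -5376.9
Services: 621.7 + 641.9 - 222.9 = 1040.7
Primary income: 103.7 + 136.0 + 422.5 - 646.6 = 15.6
Secondary income: 88.4 + 106.7 = 195.1
Current account = (-5376.9) + 1040.7 + 15.6 + 195.1 = -4125.5
(Excluded from the current account — capital account: capital transfers received from emigrants 59.6; financial account: sale of domestic government bonds to non-residents 1587.4, purchases of foreign government bonds by domestic residents 536.7, foreign purchases of domestic corporate bonds 1093.3.)

-4125.5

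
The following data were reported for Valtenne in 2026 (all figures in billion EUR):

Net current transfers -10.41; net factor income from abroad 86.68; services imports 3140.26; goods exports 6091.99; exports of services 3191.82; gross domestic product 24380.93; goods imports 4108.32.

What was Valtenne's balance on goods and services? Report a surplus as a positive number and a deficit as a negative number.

2035.23

Goods balance = 6091.99 - 4108.32 = 1983.67
Services balance = 3191.82 - 3140.26 = 51.56
Trade balance (goods + services) = 1983.67 + 51.56 = 2035.23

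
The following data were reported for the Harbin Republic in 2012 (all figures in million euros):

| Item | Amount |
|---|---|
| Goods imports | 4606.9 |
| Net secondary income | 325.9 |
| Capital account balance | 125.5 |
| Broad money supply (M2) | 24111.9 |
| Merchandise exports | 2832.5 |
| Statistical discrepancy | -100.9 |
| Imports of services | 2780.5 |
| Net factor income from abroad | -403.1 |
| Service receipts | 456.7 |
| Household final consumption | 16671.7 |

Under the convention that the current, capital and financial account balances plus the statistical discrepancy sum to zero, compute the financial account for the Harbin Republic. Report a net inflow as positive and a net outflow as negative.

Goods balance = 2832.5 - 4606.9 = -1774.4
Services balance = 456.7 - 2780.5 = -2323.8
Trade balance (goods + services) = -1774.4 + (-2323.8) = -4098.2
Net primary income = -403.1
Net secondary income = 325.9
Current account = -4098.2 + (-403.1) + 325.9 = -4175.4
Financial account = -(-4175.4 + 125.5 + (-100.9)) = 4150.8

4150.8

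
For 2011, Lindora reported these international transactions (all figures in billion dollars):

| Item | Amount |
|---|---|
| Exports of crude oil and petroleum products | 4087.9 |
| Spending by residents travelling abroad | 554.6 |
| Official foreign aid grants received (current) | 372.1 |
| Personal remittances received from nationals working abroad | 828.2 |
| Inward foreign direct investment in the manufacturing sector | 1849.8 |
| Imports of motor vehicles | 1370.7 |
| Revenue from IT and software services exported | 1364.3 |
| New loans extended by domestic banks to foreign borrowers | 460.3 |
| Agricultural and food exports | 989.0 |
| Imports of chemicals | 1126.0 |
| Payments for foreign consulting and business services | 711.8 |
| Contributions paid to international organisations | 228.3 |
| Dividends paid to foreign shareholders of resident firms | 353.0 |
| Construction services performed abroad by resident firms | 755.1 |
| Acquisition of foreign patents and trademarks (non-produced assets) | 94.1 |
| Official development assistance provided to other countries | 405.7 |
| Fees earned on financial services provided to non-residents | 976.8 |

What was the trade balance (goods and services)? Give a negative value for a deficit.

4410.0

Goods: 4087.9 - 1370.7 - 1126.0 + 989.0 = 2580.2
Services: 755.1 - 554.6 - 711.8 + 1364.3 + 976.8 = 1829.8
Trade balance = 2580.2 + 1829.8 = 4410.0
(Excluded from the trade balance — secondary income: official foreign aid grants received (current) 372.1, personal remittances received from nationals working abroad 828.2, contributions paid to international organisations 228.3, official development assistance provided to other countries 405.7; financial account: inward foreign direct investment in the manufacturing sector 1849.8, new loans extended by domestic banks to foreign borrowers 460.3; primary income: dividends paid to foreign shareholders of resident firms 353.0; capital account: acquisition of foreign patents and trademarks (non-produced assets) 94.1.)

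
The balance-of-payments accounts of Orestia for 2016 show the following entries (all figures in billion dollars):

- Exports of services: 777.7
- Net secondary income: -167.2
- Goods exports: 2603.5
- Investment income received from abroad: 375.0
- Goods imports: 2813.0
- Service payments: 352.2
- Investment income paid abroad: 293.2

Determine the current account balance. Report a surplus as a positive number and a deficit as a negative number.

130.6

Goods balance = 2603.5 - 2813.0 = -209.5
Services balance = 777.7 - 352.2 = 425.5
Trade balance (goods + services) = -209.5 + 425.5 = 216.0
Net primary income = 375.0 - 293.2 = 81.8
Net secondary income = -167.2
Current account = 216.0 + 81.8 + (-167.2) = 130.6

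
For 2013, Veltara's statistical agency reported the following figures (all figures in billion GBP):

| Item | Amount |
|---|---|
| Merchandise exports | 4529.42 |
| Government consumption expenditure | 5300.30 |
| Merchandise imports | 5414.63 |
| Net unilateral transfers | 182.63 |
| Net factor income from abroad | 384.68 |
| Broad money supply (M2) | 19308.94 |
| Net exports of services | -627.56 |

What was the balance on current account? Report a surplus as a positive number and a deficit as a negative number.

-945.46

Goods balance = 4529.42 - 5414.63 = -885.21
Services balance = -627.56
Trade balance (goods + services) = -885.21 + (-627.56) = -1512.77
Net primary income = 384.68
Net secondary income = 182.63
Current account = -1512.77 + 384.68 + 182.63 = -945.46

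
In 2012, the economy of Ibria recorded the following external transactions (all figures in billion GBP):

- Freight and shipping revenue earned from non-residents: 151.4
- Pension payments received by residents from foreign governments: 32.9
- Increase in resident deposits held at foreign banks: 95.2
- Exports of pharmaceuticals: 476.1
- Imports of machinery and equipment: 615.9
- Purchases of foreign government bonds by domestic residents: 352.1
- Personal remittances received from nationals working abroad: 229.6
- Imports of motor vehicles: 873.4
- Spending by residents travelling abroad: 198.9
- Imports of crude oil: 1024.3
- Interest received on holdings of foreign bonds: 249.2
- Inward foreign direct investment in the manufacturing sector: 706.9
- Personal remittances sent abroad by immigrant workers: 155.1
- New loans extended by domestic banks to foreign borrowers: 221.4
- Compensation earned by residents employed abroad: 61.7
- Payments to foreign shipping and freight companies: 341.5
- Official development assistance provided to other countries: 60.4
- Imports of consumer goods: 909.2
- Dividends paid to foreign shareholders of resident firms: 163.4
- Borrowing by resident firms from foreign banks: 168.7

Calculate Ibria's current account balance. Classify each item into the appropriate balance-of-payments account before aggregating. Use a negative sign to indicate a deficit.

Goods: 476.1 - 873.4 - 909.2 - 1024.3 - 615.9 = -2946.7
Services: 151.4 - 341.5 - 198.9 = -389.0
Primary income: -163.4 + 249.2 + 61.7 = 147.5
Secondary income: 229.6 + 32.9 - 155.1 - 60.4 = 47.0
Current account = (-2946.7) + (-389.0) + 147.5 + 47.0 = -3141.2
(Excluded from the current account — financial account: increase in resident deposits held at foreign banks 95.2, purchases of foreign government bonds by domestic residents 352.1, inward foreign direct investment in the manufacturing sector 706.9, new loans extended by domestic banks to foreign borrowers 221.4, borrowing by resident firms from foreign banks 168.7.)

-3141.2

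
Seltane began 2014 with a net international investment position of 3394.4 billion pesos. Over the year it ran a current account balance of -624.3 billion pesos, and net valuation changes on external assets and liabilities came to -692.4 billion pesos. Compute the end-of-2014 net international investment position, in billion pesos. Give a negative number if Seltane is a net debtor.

Change in NIIP = current account + net valuation change = -624.3 + (-692.4) = -1316.7
End-of-year NIIP = 3394.4 + (-1316.7) = 2077.7

2077.7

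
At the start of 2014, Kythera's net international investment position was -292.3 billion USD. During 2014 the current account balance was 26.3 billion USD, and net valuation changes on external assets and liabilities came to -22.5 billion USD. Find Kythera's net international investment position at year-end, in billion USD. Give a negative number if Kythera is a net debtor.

Change in NIIP = current account + net valuation change = 26.3 + (-22.5) = 3.8
End-of-year NIIP = -292.3 + 3.8 = -288.5

-288.5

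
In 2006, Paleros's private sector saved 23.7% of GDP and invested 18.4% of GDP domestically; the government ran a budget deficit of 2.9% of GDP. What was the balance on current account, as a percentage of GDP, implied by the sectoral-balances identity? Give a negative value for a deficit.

By the sectoral-balances identity, CA = (S_private - I) + (T - G).
Private balance = 23.7 - 18.4 = 5.3
Government balance (T - G) = -2.9
CA = 5.3 + (-2.9) = 2.4

2.4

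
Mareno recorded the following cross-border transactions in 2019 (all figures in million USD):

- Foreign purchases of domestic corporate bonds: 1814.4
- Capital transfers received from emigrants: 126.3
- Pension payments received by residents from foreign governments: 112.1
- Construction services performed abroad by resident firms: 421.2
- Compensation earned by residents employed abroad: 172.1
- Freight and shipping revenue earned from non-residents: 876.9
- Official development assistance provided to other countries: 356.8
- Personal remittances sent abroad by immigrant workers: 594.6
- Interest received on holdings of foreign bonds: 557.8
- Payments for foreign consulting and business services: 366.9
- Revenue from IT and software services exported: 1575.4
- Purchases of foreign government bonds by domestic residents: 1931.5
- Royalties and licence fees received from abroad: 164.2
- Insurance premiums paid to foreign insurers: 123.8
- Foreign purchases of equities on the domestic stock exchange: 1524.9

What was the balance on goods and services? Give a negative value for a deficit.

2547.0

Services: 1575.4 + 876.9 + 421.2 + 164.2 - 123.8 - 366.9 = 2547.0
Trade balance = 0.0 + 2547.0 = 2547.0
(Excluded from the trade balance — financial account: foreign purchases of domestic corporate bonds 1814.4, purchases of foreign government bonds by domestic residents 1931.5, foreign purchases of equities on the domestic stock exchange 1524.9; capital account: capital transfers received from emigrants 126.3; secondary income: pension payments received by residents from foreign governments 112.1, official development assistance provided to other countries 356.8, personal remittances sent abroad by immigrant workers 594.6; primary income: compensation earned by residents employed abroad 172.1, interest received on holdings of foreign bonds 557.8.)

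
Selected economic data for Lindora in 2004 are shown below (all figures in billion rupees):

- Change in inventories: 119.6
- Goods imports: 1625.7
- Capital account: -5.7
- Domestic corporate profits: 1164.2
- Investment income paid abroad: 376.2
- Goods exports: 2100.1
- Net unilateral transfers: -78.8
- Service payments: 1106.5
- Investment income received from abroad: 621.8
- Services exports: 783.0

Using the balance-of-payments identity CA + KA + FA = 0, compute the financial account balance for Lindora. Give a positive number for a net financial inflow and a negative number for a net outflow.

-312.0

Goods balance = 2100.1 - 1625.7 = 474.4
Services balance = 783.0 - 1106.5 = -323.5
Trade balance (goods + services) = 474.4 + (-323.5) = 150.9
Net primary income = 621.8 - 376.2 = 245.6
Net secondary income = -78.8
Current account = 150.9 + 245.6 + (-78.8) = 317.7
Financial account = -(317.7 + (-5.7)) = -312.0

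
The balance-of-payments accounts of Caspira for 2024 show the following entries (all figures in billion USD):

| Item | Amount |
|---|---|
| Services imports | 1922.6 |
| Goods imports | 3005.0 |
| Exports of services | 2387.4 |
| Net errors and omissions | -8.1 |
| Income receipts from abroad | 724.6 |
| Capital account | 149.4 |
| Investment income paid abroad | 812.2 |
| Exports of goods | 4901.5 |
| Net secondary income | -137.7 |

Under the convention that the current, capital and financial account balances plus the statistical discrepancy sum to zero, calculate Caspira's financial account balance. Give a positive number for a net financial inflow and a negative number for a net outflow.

Goods balance = 4901.5 - 3005.0 = 1896.5
Services balance = 2387.4 - 1922.6 = 464.8
Trade balance (goods + services) = 1896.5 + 464.8 = 2361.3
Net primary income = 724.6 - 812.2 = -87.6
Net secondary income = -137.7
Current account = 2361.3 + (-87.6) + (-137.7) = 2136.0
Financial account = -(2136.0 + 149.4 + (-8.1)) = -2277.3

-2277.3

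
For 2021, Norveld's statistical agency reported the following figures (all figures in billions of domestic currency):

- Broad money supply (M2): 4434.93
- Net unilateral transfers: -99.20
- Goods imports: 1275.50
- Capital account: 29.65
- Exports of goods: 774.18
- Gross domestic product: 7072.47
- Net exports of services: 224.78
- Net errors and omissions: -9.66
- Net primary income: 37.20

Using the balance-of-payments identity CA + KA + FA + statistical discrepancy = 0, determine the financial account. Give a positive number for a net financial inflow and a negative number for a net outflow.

318.55

Goods balance = 774.18 - 1275.50 = -501.32
Services balance = 224.78
Trade balance (goods + services) = -501.32 + 224.78 = -276.54
Net primary income = 37.20
Net secondary income = -99.20
Current account = -276.54 + 37.20 + (-99.20) = -338.54
Financial account = -(-338.54 + 29.65 + (-9.66)) = 318.55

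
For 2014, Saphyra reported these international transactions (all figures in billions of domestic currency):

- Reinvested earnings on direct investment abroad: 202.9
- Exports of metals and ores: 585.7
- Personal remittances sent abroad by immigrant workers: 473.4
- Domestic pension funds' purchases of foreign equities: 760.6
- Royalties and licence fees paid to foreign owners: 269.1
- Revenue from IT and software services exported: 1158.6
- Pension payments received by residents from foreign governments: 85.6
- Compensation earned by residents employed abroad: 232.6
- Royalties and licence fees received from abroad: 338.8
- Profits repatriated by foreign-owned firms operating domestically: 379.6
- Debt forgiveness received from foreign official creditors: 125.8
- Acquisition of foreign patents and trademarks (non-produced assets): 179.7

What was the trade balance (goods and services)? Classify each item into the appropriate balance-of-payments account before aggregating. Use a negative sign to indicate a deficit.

Goods: 585.7
Services: 1158.6 - 269.1 + 338.8 = 1228.3
Trade balance = 585.7 + 1228.3 = 1814.0
(Excluded from the trade balance — primary income: reinvested earnings on direct investment abroad 202.9, compensation earned by residents employed abroad 232.6, profits repatriated by foreign-owned firms operating domestically 379.6; secondary income: personal remittances sent abroad by immigrant workers 473.4, pension payments received by residents from foreign governments 85.6; financial account: domestic pension funds' purchases of foreign equities 760.6; capital account: debt forgiveness received from foreign official creditors 125.8, acquisition of foreign patents and trademarks (non-produced assets) 179.7.)

1814.0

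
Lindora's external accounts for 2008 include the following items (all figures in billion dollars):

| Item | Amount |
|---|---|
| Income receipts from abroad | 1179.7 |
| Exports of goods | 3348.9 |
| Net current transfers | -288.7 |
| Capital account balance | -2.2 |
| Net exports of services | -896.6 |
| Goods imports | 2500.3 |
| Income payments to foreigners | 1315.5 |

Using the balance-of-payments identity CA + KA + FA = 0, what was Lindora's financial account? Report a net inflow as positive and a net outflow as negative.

Goods balance = 3348.9 - 2500.3 = 848.6
Services balance = -896.6
Trade balance (goods + services) = 848.6 + (-896.6) = -48.0
Net primary income = 1179.7 - 1315.5 = -135.8
Net secondary income = -288.7
Current account = -48.0 + (-135.8) + (-288.7) = -472.5
Financial account = -(-472.5 + (-2.2)) = 474.7

474.7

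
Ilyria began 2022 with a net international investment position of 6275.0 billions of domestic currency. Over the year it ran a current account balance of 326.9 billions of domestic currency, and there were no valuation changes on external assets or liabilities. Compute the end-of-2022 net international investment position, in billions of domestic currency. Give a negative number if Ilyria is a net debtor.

With no valuation effects, change in NIIP = current account = 326.9
End-of-year NIIP = 6275.0 + 326.9 = 6601.9

6601.9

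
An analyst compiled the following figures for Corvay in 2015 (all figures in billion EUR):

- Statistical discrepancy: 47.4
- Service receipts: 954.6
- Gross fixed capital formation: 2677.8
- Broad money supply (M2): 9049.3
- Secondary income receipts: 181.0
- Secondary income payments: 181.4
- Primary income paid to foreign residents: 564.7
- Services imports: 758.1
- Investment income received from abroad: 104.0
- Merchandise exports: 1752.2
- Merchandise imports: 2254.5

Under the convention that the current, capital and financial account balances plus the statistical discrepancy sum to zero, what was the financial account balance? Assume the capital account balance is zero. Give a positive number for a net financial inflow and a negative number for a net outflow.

719.5

Goods balance = 1752.2 - 2254.5 = -502.3
Services balance = 954.6 - 758.1 = 196.5
Trade balance (goods + services) = -502.3 + 196.5 = -305.8
Net primary income = 104.0 - 564.7 = -460.7
Net secondary income = 181.0 - 181.4 = -0.4
Current account = -305.8 + (-460.7) + (-0.4) = -766.9
Financial account = -(-766.9 + 47.4) = 719.5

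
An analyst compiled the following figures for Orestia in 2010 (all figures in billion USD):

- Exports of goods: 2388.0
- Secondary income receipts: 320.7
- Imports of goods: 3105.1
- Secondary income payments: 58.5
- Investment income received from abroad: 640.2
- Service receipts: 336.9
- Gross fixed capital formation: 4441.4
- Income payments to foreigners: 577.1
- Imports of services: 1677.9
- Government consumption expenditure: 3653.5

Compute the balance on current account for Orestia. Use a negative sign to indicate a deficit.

Goods balance = 2388.0 - 3105.1 = -717.1
Services balance = 336.9 - 1677.9 = -1341.0
Trade balance (goods + services) = -717.1 + (-1341.0) = -2058.1
Net primary income = 640.2 - 577.1 = 63.1
Net secondary income = 320.7 - 58.5 = 262.2
Current account = -2058.1 + 63.1 + 262.2 = -1732.8

-1732.8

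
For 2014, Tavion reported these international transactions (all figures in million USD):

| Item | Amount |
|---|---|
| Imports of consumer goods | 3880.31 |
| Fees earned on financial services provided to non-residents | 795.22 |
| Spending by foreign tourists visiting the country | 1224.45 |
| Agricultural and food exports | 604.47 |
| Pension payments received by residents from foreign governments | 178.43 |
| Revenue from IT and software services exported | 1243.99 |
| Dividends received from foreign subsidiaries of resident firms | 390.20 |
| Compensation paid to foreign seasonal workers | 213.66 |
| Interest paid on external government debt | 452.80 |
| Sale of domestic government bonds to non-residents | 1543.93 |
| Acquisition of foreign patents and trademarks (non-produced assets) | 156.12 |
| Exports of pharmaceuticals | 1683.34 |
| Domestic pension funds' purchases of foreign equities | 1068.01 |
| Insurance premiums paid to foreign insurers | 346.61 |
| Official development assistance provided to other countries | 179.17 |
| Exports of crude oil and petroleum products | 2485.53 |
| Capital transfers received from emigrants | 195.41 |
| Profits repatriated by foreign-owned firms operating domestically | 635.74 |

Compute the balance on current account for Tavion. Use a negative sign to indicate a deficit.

Goods: 604.47 - 3880.31 + 2485.53 + 1683.34 = 893.03
Services: 1224.45 - 346.61 + 795.22 + 1243.99 = 2917.05
Primary income: 390.20 - 452.80 - 213.66 - 635.74 = -912.00
Secondary income: 178.43 - 179.17 = -0.74
Current account = 893.03 + 2917.05 + (-912.00) + (-0.74) = 2897.34
(Excluded from the current account — financial account: sale of domestic government bonds to non-residents 1543.93, domestic pension funds' purchases of foreign equities 1068.01; capital account: acquisition of foreign patents and trademarks (non-produced assets) 156.12, capital transfers received from emigrants 195.41.)

2897.34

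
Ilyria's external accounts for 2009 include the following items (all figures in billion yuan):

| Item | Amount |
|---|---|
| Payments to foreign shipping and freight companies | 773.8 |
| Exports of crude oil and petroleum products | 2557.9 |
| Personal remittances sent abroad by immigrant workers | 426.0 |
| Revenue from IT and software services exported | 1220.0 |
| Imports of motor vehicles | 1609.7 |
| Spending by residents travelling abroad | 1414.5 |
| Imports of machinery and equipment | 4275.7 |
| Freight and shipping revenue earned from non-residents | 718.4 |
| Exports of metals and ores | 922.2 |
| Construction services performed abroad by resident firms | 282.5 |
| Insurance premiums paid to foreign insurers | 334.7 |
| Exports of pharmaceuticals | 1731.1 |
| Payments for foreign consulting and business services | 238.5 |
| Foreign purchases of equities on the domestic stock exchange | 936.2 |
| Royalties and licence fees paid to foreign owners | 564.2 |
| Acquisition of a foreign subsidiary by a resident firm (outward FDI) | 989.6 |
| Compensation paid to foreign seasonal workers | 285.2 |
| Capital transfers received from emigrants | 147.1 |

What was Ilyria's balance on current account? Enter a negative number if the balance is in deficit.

-2490.2

Goods: 922.2 - 4275.7 + 2557.9 - 1609.7 + 1731.1 = -674.2
Services: -1414.5 + 282.5 + 1220.0 - 238.5 + 718.4 - 773.8 - 334.7 - 564.2 = -1104.8
Primary income: -285.2
Secondary income: -426.0
Current account = (-674.2) + (-1104.8) + (-285.2) + (-426.0) = -2490.2
(Excluded from the current account — financial account: foreign purchases of equities on the domestic stock exchange 936.2, acquisition of a foreign subsidiary by a resident firm (outward FDI) 989.6; capital account: capital transfers received from emigrants 147.1.)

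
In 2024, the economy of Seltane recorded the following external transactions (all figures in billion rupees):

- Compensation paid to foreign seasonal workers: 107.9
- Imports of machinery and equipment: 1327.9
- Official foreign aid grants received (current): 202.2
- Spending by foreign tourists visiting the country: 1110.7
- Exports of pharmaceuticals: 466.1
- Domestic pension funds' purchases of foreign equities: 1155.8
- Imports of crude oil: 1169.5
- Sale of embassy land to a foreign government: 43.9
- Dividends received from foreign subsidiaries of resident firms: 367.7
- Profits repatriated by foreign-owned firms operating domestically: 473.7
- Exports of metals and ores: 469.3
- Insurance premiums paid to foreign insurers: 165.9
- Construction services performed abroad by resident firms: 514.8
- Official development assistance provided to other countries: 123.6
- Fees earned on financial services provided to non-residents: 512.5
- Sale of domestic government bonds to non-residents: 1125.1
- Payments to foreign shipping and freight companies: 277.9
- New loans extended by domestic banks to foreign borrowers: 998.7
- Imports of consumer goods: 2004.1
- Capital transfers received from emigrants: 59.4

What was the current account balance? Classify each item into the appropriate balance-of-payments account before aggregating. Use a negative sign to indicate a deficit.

-2007.2

Goods: 466.1 - 1169.5 + 469.3 - 2004.1 - 1327.9 = -3566.1
Services: 1110.7 - 165.9 + 514.8 - 277.9 + 512.5 = 1694.2
Primary income: 367.7 - 107.9 - 473.7 = -213.9
Secondary income: -123.6 + 202.2 = 78.6
Current account = (-3566.1) + 1694.2 + (-213.9) + 78.6 = -2007.2
(Excluded from the current account — financial account: domestic pension funds' purchases of foreign equities 1155.8, sale of domestic government bonds to non-residents 1125.1, new loans extended by domestic banks to foreign borrowers 998.7; capital account: sale of embassy land to a foreign government 43.9, capital transfers received from emigrants 59.4.)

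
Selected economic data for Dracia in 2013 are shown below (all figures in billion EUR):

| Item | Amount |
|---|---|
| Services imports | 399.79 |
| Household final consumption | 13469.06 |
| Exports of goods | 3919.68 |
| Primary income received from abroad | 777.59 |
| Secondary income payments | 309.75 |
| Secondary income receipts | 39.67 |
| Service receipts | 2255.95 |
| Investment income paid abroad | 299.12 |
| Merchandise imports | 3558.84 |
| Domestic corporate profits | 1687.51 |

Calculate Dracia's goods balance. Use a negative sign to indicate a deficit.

Goods balance = 3919.68 - 3558.84 = 360.84

360.84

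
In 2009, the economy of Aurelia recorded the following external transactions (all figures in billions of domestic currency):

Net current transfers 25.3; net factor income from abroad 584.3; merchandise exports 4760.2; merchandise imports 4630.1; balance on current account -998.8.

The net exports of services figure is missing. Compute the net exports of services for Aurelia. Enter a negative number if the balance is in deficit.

-1738.5

Current account = goods balance + services balance + net primary income + net secondary income
Sum of the known components = 739.7
Net exports of services = CA - (known components) = -998.8 - 739.7 = -1738.5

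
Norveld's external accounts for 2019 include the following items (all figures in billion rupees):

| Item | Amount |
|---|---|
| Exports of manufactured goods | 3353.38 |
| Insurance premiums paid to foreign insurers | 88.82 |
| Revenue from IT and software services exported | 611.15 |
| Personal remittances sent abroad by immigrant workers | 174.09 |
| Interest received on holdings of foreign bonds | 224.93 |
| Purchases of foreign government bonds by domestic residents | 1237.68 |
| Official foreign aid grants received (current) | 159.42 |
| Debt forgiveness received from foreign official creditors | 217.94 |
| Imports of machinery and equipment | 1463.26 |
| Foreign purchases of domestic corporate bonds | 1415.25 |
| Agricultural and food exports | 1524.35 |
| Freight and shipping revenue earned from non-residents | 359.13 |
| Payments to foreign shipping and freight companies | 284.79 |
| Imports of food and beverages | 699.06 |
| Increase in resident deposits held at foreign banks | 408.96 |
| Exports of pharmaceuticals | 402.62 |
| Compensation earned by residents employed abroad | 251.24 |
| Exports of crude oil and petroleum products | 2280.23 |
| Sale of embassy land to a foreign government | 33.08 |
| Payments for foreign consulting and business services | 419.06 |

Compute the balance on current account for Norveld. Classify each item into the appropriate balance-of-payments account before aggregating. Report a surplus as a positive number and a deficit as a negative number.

6037.37

Goods: 402.62 + 2280.23 - 699.06 + 1524.35 + 3353.38 - 1463.26 = 5398.26
Services: -284.79 - 88.82 + 359.13 - 419.06 + 611.15 = 177.61
Primary income: 224.93 + 251.24 = 476.17
Secondary income: -174.09 + 159.42 = -14.67
Current account = 5398.26 + 177.61 + 476.17 + (-14.67) = 6037.37
(Excluded from the current account — financial account: purchases of foreign government bonds by domestic residents 1237.68, foreign purchases of domestic corporate bonds 1415.25, increase in resident deposits held at foreign banks 408.96; capital account: debt forgiveness received from foreign official creditors 217.94, sale of embassy land to a foreign government 33.08.)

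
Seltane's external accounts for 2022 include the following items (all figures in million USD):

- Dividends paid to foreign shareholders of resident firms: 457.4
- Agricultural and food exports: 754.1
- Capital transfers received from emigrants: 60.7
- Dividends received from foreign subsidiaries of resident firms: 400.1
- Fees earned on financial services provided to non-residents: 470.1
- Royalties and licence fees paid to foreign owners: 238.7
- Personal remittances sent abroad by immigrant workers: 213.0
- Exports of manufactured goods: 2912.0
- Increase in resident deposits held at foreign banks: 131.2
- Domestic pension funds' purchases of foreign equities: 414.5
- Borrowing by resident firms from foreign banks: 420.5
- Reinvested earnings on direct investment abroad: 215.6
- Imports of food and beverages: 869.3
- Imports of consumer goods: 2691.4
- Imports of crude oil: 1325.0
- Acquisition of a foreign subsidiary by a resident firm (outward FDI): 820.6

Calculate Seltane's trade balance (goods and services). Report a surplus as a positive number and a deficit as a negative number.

-988.2

Goods: -2691.4 + 2912.0 + 754.1 - 1325.0 - 869.3 = -1219.6
Services: 470.1 - 238.7 = 231.4
Trade balance = -1219.6 + 231.4 = -988.2
(Excluded from the trade balance — primary income: dividends paid to foreign shareholders of resident firms 457.4, dividends received from foreign subsidiaries of resident firms 400.1, reinvested earnings on direct investment abroad 215.6; capital account: capital transfers received from emigrants 60.7; secondary income: personal remittances sent abroad by immigrant workers 213.0; financial account: increase in resident deposits held at foreign banks 131.2, domestic pension funds' purchases of foreign equities 414.5, borrowing by resident firms from foreign banks 420.5, acquisition of a foreign subsidiary by a resident firm (outward FDI) 820.6.)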